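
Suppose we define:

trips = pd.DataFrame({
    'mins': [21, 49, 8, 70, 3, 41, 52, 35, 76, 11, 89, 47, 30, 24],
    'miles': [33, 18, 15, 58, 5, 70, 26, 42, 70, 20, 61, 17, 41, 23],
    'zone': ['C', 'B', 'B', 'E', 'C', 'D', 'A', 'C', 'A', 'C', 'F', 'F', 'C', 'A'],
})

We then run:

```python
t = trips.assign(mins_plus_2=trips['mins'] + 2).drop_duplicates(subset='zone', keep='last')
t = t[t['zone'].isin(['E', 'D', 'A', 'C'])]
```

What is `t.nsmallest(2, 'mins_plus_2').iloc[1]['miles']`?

41

add column mins_plus_2 = trips['mins'] + 2:
    mins  miles zone  mins_plus_2
0     21     33    C           23
1     49     18    B           51
2      8     15    B           10
3     70     58    E           72
4      3      5    C            5
5     41     70    D           43
6     52     26    A           54
7     35     42    C           37
8     76     70    A           78
9     11     20    C           13
10    89     61    F           91
11    47     17    F           49
12    30     41    C           32
13    24     23    A           26
drop duplicate zone (keep=last):
    mins  miles zone  mins_plus_2
2      8     15    B           10
3     70     58    E           72
5     41     70    D           43
11    47     17    F           49
12    30     41    C           32
13    24     23    A           26
filter rows where zone in ['E', 'D', 'A', 'C']:
    mins  miles zone  mins_plus_2
3     70     58    E           72
5     41     70    D           43
12    30     41    C           32
13    24     23    A           26
take 2 rows with smallest mins_plus_2:
    mins  miles zone  mins_plus_2
13    24     23    A           26
12    30     41    C           32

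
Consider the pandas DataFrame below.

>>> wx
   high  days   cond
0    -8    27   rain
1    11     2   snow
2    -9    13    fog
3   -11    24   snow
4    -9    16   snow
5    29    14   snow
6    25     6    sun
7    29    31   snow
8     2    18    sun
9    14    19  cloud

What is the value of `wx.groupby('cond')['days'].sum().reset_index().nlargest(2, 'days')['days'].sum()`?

114

group by cond, sum of days:
cond
cloud    19
fog      13
rain     27
snow     87
sun      24
Name: days, dtype: int64
reset_index():
    cond  days
0  cloud    19
1    fog    13
2   rain    27
3   snow    87
4    sun    24
take 2 rows with largest days:
   cond  days
3  snow    87
2  rain    27
Reading off the sum of column 'days', we get 114.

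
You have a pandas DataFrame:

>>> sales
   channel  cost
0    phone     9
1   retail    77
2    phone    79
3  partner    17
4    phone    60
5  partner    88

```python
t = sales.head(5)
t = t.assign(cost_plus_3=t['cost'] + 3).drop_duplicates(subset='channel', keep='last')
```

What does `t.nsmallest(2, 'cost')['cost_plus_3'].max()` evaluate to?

take first 5 rows:
   channel  cost
0    phone     9
1   retail    77
2    phone    79
3  partner    17
4    phone    60
add column cost_plus_3 = t['cost'] + 3:
   channel  cost  cost_plus_3
0    phone     9           12
1   retail    77           80
2    phone    79           82
3  partner    17           20
4    phone    60           63
drop duplicate channel (keep=last):
   channel  cost  cost_plus_3
1   retail    77           80
3  partner    17           20
4    phone    60           63
take 2 rows with smallest cost:
   channel  cost  cost_plus_3
3  partner    17           20
4    phone    60           63
So max() = 63.

63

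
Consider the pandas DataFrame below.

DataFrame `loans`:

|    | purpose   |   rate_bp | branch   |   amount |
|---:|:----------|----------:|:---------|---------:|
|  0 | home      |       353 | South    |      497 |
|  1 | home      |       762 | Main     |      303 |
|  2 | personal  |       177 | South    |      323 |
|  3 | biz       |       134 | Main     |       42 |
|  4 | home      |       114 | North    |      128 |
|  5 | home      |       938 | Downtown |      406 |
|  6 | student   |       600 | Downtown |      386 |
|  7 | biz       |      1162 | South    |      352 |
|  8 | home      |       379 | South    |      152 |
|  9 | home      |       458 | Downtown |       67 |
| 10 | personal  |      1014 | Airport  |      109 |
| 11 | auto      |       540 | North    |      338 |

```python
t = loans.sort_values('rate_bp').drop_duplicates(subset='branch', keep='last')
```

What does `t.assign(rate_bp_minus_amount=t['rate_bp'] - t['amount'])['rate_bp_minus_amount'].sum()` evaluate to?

2908

sort by rate_bp:
     purpose  rate_bp    branch  amount
4       home      114     North     128
3        biz      134      Main      42
2   personal      177     South     323
0       home      353     South     497
8       home      379     South     152
9       home      458  Downtown      67
11      auto      540     North     338
6    student      600  Downtown     386
1       home      762      Main     303
5       home      938  Downtown     406
10  personal     1014   Airport     109
7        biz     1162     South     352
drop duplicate branch (keep=last):
     purpose  rate_bp    branch  amount
11      auto      540     North     338
1       home      762      Main     303
5       home      938  Downtown     406
10  personal     1014   Airport     109
7        biz     1162     South     352
add column rate_bp_minus_amount = t['rate_bp'] - t['amount']:
     purpose  rate_bp    branch  amount  rate_bp_minus_amount
11      auto      540     North     338                   202
1       home      762      Main     303                   459
5       home      938  Downtown     406                   532
10  personal     1014   Airport     109                   905
7        biz     1162     South     352                   810
sum of column 'rate_bp_minus_amount' → 2908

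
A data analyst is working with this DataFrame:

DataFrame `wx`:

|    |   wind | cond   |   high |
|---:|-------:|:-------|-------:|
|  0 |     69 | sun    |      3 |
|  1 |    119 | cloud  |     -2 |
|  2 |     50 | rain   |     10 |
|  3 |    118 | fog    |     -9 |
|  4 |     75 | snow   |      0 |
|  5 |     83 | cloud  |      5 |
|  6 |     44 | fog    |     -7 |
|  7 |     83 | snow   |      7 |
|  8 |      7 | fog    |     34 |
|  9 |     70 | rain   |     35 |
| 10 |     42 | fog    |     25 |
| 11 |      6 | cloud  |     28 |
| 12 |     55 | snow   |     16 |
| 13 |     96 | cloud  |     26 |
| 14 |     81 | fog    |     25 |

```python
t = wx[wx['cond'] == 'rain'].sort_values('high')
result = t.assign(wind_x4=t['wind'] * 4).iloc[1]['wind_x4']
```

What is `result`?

280

filter rows where cond == 'rain':
   wind  cond  high
2    50  rain    10
9    70  rain    35
sort by high:
   wind  cond  high
2    50  rain    10
9    70  rain    35
add column wind_x4 = t['wind'] * 4:
   wind  cond  high  wind_x4
2    50  rain    10      200
9    70  rain    35      280
Finally, value at position 1, column 'wind_x4' = 280.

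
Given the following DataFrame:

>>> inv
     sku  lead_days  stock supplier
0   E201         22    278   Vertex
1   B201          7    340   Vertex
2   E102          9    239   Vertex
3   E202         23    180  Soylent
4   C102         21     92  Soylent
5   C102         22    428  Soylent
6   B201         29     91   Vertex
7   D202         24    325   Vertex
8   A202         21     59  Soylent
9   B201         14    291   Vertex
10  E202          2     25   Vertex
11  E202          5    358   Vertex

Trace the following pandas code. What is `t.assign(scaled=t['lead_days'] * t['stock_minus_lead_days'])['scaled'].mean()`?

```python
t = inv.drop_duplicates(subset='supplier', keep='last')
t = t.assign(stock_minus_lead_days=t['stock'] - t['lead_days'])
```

drop duplicate supplier (keep=last):
     sku  lead_days  stock supplier
8   A202         21     59  Soylent
11  E202          5    358   Vertex
add column stock_minus_lead_days = t['stock'] - t['lead_days']:
     sku  lead_days  stock supplier  stock_minus_lead_days
8   A202         21     59  Soylent                     38
11  E202          5    358   Vertex                    353
add column scaled = t['lead_days'] * t['stock_minus_lead_days']:
     sku  lead_days  stock supplier  stock_minus_lead_days  scaled
8   A202         21     59  Soylent                     38     798
11  E202          5    358   Vertex                    353    1765
Hence 1281.5.

1281.5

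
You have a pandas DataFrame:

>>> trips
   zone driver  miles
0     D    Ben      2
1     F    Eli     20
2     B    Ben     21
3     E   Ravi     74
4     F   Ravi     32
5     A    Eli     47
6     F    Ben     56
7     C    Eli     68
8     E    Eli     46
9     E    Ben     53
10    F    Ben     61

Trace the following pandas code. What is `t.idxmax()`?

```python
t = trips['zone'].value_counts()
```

F

value_counts of zone:
zone
F    4
E    3
D    1
B    1
A    1
C    1
Name: count, dtype: int64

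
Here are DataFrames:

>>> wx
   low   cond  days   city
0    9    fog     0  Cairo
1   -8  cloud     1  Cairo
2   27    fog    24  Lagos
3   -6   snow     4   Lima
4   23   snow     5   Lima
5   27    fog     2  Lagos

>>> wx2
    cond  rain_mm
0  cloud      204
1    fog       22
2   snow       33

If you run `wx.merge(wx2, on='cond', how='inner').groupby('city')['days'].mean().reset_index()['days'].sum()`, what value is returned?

18.0

merge on 'cond' (how='inner') → 6 rows:
   low   cond  days   city  rain_mm
0    9    fog     0  Cairo       22
1   -8  cloud     1  Cairo      204
2   27    fog    24  Lagos       22
3   -6   snow     4   Lima       33
4   23   snow     5   Lima       33
5   27    fog     2  Lagos       22
group by city, mean of days:
city
Cairo     0.5
Lagos    13.0
Lima      4.5
Name: days, dtype: float64
reset_index():
    city  days
0  Cairo   0.5
1  Lagos  13.0
2   Lima   4.5
Reading off the sum of column 'days', we get 18.0.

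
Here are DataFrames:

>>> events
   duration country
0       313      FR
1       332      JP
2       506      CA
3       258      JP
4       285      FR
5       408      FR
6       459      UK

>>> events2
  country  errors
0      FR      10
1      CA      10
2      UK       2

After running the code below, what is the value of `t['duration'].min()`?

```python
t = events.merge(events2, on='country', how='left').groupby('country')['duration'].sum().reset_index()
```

merge on 'country' (how='left') → 7 rows:
   duration country  errors
0       313      FR    10.0
1       332      JP     NaN
2       506      CA    10.0
3       258      JP     NaN
4       285      FR    10.0
5       408      FR    10.0
6       459      UK     2.0
group by country, sum of duration:
country
CA     506
FR    1006
JP     590
UK     459
Name: duration, dtype: int64
reset_index():
  country  duration
0      CA       506
1      FR      1006
2      JP       590
3      UK       459
So min() = 459.

459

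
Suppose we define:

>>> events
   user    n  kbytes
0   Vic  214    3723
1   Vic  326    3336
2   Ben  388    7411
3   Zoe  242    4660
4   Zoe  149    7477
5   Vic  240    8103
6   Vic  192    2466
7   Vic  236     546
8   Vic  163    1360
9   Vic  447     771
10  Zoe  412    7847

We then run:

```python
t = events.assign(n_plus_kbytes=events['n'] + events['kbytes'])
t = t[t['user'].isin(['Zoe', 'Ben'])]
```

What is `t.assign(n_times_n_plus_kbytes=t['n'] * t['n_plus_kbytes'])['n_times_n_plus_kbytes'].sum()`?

add column n_plus_kbytes = events['n'] + events['kbytes']:
   user    n  kbytes  n_plus_kbytes
0   Vic  214    3723           3937
1   Vic  326    3336           3662
2   Ben  388    7411           7799
3   Zoe  242    4660           4902
4   Zoe  149    7477           7626
5   Vic  240    8103           8343
6   Vic  192    2466           2658
7   Vic  236     546            782
8   Vic  163    1360           1523
9   Vic  447     771           1218
10  Zoe  412    7847           8259
filter rows where user in ['Zoe', 'Ben']:
   user    n  kbytes  n_plus_kbytes
2   Ben  388    7411           7799
3   Zoe  242    4660           4902
4   Zoe  149    7477           7626
10  Zoe  412    7847           8259
add column n_times_n_plus_kbytes = t['n'] * t['n_plus_kbytes']:
   user    n  kbytes  n_plus_kbytes  n_times_n_plus_kbytes
2   Ben  388    7411           7799                3026012
3   Zoe  242    4660           4902                1186284
4   Zoe  149    7477           7626                1136274
10  Zoe  412    7847           8259                3402708
sum of column 'n_times_n_plus_kbytes' → 8751278

8751278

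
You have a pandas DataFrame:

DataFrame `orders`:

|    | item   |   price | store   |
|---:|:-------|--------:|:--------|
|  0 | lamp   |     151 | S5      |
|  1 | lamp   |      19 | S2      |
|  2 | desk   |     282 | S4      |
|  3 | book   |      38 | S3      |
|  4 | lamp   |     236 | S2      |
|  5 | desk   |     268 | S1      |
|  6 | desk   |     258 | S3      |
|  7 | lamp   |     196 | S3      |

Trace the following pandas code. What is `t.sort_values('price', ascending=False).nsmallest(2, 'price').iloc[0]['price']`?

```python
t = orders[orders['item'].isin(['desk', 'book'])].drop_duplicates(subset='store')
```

38

filter rows where item in ['desk', 'book']:
   item  price store
2  desk    282    S4
3  book     38    S3
5  desk    268    S1
6  desk    258    S3
drop duplicate store (keep=first):
   item  price store
2  desk    282    S4
3  book     38    S3
5  desk    268    S1
sort by price descending:
   item  price store
2  desk    282    S4
5  desk    268    S1
3  book     38    S3
take 2 rows with smallest price:
   item  price store
3  book     38    S3
5  desk    268    S1
Taking the value at position 0, column 'price' gives 38.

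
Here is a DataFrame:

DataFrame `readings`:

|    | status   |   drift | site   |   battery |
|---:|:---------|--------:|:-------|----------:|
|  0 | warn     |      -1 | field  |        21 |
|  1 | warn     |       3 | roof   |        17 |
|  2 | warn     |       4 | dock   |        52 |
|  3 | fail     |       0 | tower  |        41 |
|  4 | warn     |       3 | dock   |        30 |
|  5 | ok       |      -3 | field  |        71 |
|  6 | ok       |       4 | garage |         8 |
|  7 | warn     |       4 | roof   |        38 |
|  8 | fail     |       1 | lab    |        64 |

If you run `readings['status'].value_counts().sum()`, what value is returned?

value_counts of status:
status
warn    5
fail    2
ok      2
Name: count, dtype: int64
Reading off the sum of the resulting series, we get 9.

9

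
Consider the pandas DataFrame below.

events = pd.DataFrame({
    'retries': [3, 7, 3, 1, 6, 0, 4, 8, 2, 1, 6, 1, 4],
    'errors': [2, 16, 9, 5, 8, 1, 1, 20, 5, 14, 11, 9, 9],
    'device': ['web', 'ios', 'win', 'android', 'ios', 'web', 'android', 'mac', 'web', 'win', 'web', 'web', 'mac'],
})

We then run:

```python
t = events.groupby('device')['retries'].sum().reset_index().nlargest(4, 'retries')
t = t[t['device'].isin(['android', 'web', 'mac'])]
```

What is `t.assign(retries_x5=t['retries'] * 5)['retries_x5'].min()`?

25

group by device, sum of retries:
device
android     5
ios        13
mac        12
web        12
win         4
Name: retries, dtype: int64
reset_index():
    device  retries
0  android        5
1      ios       13
2      mac       12
3      web       12
4      win        4
take 4 rows with largest retries:
    device  retries
1      ios       13
2      mac       12
3      web       12
0  android        5
filter rows where device in ['android', 'web', 'mac']:
    device  retries
2      mac       12
3      web       12
0  android        5
add column retries_x5 = t['retries'] * 5:
    device  retries  retries_x5
2      mac       12          60
3      web       12          60
0  android        5          25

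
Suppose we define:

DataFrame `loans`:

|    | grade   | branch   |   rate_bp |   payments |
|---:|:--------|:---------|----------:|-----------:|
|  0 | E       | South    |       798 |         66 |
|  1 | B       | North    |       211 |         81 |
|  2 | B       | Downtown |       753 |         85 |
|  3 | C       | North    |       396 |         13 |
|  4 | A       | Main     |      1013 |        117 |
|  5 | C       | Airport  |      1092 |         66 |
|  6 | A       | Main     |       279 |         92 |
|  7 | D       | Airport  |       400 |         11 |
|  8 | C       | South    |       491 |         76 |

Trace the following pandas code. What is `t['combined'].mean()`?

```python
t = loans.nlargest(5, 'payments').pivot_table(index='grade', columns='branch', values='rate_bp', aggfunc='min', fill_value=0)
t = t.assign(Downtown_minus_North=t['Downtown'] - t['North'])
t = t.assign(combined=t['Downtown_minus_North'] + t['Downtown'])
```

431.666666667

take 5 rows with largest payments:
  grade    branch  rate_bp  payments
4     A      Main     1013       117
6     A      Main      279        92
2     B  Downtown      753        85
1     B     North      211        81
8     C     South      491        76
pivot: rows=grade, cols=branch, min(rate_bp):
branch  Downtown  Main  North  South
grade                               
A              0   279      0      0
B            753     0    211      0
C              0     0      0    491
add column Downtown_minus_North = t['Downtown'] - t['North']:
branch  Downtown  Main  North  South  Downtown_minus_North
grade                                                     
A              0   279      0      0                     0
B            753     0    211      0                   542
C              0     0      0    491                     0
add column combined = t['Downtown_minus_North'] + t['Downtown']:
branch  Downtown  Main  North  South  Downtown_minus_North  combined
grade                                                               
A              0   279      0      0                     0         0
B            753     0    211      0                   542      1295
C              0     0      0    491                     0         0
mean of column 'combined' → 431.666666667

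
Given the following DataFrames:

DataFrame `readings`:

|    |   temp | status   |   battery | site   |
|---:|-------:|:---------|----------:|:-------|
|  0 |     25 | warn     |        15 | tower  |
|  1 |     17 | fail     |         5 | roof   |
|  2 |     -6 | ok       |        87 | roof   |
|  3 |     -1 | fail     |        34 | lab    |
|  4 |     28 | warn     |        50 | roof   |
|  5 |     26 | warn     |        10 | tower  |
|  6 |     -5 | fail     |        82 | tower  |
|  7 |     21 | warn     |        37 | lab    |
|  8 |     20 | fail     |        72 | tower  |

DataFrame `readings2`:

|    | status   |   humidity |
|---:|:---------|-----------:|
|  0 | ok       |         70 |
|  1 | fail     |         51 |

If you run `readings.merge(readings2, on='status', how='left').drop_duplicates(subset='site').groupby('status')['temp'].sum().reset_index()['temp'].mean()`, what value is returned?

merge on 'status' (how='left') → 9 rows:
   temp status  battery   site  humidity
0    25   warn       15  tower       NaN
1    17   fail        5   roof      51.0
2    -6     ok       87   roof      70.0
3    -1   fail       34    lab      51.0
4    28   warn       50   roof       NaN
5    26   warn       10  tower       NaN
6    -5   fail       82  tower      51.0
7    21   warn       37    lab       NaN
8    20   fail       72  tower      51.0
drop duplicate site (keep=first):
   temp status  battery   site  humidity
0    25   warn       15  tower       NaN
1    17   fail        5   roof      51.0
3    -1   fail       34    lab      51.0
group by status, sum of temp:
status
fail    16
warn    25
Name: temp, dtype: int64
reset_index():
  status  temp
0   fail    16
1   warn    25
Reading off the mean of column 'temp', we get 20.5.

20.5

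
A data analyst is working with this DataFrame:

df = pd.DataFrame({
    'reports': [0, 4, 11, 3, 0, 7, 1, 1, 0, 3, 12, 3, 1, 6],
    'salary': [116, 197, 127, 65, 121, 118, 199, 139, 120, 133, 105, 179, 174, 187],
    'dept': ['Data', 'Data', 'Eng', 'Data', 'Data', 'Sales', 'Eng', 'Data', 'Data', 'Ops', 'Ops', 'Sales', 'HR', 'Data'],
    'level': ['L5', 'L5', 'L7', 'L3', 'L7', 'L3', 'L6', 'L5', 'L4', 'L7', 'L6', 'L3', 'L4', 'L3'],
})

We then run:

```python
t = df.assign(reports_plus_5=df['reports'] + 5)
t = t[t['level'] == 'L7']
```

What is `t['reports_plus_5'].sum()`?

add column reports_plus_5 = df['reports'] + 5:
    reports  salary   dept level  reports_plus_5
0         0     116   Data    L5               5
1         4     197   Data    L5               9
2        11     127    Eng    L7              16
3         3      65   Data    L3               8
4         0     121   Data    L7               5
5         7     118  Sales    L3              12
6         1     199    Eng    L6               6
7         1     139   Data    L5               6
8         0     120   Data    L4               5
9         3     133    Ops    L7               8
10       12     105    Ops    L6              17
11        3     179  Sales    L3               8
12        1     174     HR    L4               6
13        6     187   Data    L3              11
filter rows where level == 'L7':
   reports  salary  dept level  reports_plus_5
2       11     127   Eng    L7              16
4        0     121  Data    L7               5
9        3     133   Ops    L7               8
Reading off the sum of column 'reports_plus_5', we get 29.

29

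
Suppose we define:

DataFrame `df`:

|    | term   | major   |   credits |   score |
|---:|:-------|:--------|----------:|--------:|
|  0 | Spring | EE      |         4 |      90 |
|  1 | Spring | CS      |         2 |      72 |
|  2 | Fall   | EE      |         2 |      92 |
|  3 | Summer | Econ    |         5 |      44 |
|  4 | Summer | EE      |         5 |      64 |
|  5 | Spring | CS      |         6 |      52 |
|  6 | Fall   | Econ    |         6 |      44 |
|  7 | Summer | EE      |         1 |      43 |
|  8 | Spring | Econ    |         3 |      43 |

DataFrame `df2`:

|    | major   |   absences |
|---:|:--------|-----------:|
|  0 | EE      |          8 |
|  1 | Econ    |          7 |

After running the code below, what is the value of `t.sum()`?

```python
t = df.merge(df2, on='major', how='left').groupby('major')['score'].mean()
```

merge on 'major' (how='left') → 9 rows:
     term major  credits  score  absences
0  Spring    EE        4     90       8.0
1  Spring    CS        2     72       NaN
2    Fall    EE        2     92       8.0
3  Summer  Econ        5     44       7.0
4  Summer    EE        5     64       8.0
5  Spring    CS        6     52       NaN
6    Fall  Econ        6     44       7.0
7  Summer    EE        1     43       8.0
8  Spring  Econ        3     43       7.0
group by major, mean of score:
major
CS      62.000000
EE      72.250000
Econ    43.666667
Name: score, dtype: float64
Finally, sum of the resulting series = 177.916666667.

177.916666667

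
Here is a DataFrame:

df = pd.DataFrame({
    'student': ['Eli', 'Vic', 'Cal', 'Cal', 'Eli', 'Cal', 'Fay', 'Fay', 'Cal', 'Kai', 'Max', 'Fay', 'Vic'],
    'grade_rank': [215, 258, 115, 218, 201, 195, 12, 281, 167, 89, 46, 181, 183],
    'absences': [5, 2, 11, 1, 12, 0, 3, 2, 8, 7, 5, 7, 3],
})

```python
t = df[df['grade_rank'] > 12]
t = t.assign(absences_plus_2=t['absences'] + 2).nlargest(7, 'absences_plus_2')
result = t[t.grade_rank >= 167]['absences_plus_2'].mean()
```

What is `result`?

filter rows where grade_rank > 12:
   student  grade_rank  absences
0      Eli         215         5
1      Vic         258         2
2      Cal         115        11
3      Cal         218         1
4      Eli         201        12
5      Cal         195         0
7      Fay         281         2
8      Cal         167         8
9      Kai          89         7
10     Max          46         5
11     Fay         181         7
12     Vic         183         3
add column absences_plus_2 = t['absences'] + 2:
   student  grade_rank  absences  absences_plus_2
0      Eli         215         5                7
1      Vic         258         2                4
2      Cal         115        11               13
3      Cal         218         1                3
4      Eli         201        12               14
5      Cal         195         0                2
7      Fay         281         2                4
8      Cal         167         8               10
9      Kai          89         7                9
10     Max          46         5                7
11     Fay         181         7                9
12     Vic         183         3                5
take 7 rows with largest absences_plus_2:
   student  grade_rank  absences  absences_plus_2
4      Eli         201        12               14
2      Cal         115        11               13
8      Cal         167         8               10
9      Kai          89         7                9
11     Fay         181         7                9
0      Eli         215         5                7
10     Max          46         5                7
filter rows where grade_rank >= 167:
   student  grade_rank  absences  absences_plus_2
4      Eli         201        12               14
8      Cal         167         8               10
11     Fay         181         7                9
0      Eli         215         5                7
Reading off the mean of column 'absences_plus_2', we get 10.0.

10.0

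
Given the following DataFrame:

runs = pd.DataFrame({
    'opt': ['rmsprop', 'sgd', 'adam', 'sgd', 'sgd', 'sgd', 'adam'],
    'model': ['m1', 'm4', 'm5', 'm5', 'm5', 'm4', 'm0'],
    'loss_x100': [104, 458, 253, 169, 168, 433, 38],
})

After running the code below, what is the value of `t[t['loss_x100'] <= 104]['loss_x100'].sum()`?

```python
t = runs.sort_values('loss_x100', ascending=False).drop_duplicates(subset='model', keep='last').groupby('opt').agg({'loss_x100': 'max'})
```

142

sort by loss_x100 descending:
       opt model  loss_x100
1      sgd    m4        458
5      sgd    m4        433
2     adam    m5        253
3      sgd    m5        169
4      sgd    m5        168
0  rmsprop    m1        104
6     adam    m0         38
drop duplicate model (keep=last):
       opt model  loss_x100
5      sgd    m4        433
4      sgd    m5        168
0  rmsprop    m1        104
6     adam    m0         38
group by opt, max of loss_x100:
         loss_x100
opt               
adam            38
rmsprop        104
sgd            433
filter rows where loss_x100 <= 104:
         loss_x100
opt               
adam            38
rmsprop        104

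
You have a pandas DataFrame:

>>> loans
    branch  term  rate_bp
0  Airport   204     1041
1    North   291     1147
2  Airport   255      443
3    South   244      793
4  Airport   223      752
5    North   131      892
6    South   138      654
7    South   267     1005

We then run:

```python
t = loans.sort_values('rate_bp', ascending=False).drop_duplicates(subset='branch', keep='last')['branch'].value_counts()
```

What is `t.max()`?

1

sort by rate_bp descending:
    branch  term  rate_bp
1    North   291     1147
0  Airport   204     1041
7    South   267     1005
5    North   131      892
3    South   244      793
4  Airport   223      752
6    South   138      654
2  Airport   255      443
drop duplicate branch (keep=last):
    branch  term  rate_bp
5    North   131      892
6    South   138      654
2  Airport   255      443
value_counts of branch:
branch
North      1
South      1
Airport    1
Name: count, dtype: int64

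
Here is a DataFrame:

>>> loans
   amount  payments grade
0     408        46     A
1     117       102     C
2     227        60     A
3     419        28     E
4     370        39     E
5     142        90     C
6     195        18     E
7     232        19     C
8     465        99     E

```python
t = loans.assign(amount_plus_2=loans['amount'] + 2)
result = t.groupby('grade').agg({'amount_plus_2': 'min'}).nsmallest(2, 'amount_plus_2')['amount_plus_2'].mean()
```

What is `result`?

add column amount_plus_2 = loans['amount'] + 2:
   amount  payments grade  amount_plus_2
0     408        46     A            410
1     117       102     C            119
2     227        60     A            229
3     419        28     E            421
4     370        39     E            372
5     142        90     C            144
6     195        18     E            197
7     232        19     C            234
8     465        99     E            467
group by grade, min of amount_plus_2:
       amount_plus_2
grade               
A                229
C                119
E                197
take 2 rows with smallest amount_plus_2:
       amount_plus_2
grade               
C                119
E                197
Then the mean of column 'amount_plus_2': 158.0

158.0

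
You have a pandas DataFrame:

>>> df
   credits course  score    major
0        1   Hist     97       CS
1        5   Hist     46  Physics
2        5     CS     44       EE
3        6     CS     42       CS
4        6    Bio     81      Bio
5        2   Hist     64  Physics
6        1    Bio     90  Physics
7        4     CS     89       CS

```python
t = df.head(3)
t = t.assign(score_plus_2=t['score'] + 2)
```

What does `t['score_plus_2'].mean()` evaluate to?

take first 3 rows:
   credits course  score    major
0        1   Hist     97       CS
1        5   Hist     46  Physics
2        5     CS     44       EE
add column score_plus_2 = t['score'] + 2:
   credits course  score    major  score_plus_2
0        1   Hist     97       CS            99
1        5   Hist     46  Physics            48
2        5     CS     44       EE            46
Then the mean of column 'score_plus_2': 64.3333333333

64.3333333333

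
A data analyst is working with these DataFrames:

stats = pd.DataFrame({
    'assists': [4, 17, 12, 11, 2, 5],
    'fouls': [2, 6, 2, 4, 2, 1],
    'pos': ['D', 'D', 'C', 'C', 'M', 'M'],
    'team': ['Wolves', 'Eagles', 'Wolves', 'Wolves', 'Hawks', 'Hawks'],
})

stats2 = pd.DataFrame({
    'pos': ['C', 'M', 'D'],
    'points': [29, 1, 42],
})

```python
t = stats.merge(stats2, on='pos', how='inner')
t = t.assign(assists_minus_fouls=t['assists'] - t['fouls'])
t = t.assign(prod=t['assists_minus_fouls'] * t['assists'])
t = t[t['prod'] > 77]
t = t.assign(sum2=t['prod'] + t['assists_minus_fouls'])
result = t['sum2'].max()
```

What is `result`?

merge on 'pos' (how='inner') → 6 rows:
   assists  fouls pos    team  points
0        4      2   D  Wolves      42
1       17      6   D  Eagles      42
2       12      2   C  Wolves      29
3       11      4   C  Wolves      29
4        2      2   M   Hawks       1
5        5      1   M   Hawks       1
add column assists_minus_fouls = t['assists'] - t['fouls']:
   assists  fouls pos    team  points  assists_minus_fouls
0        4      2   D  Wolves      42                    2
1       17      6   D  Eagles      42                   11
2       12      2   C  Wolves      29                   10
3       11      4   C  Wolves      29                    7
4        2      2   M   Hawks       1                    0
5        5      1   M   Hawks       1                    4
add column prod = t['assists_minus_fouls'] * t['assists']:
   assists  fouls pos    team  points  assists_minus_fouls  prod
0        4      2   D  Wolves      42                    2     8
1       17      6   D  Eagles      42                   11   187
2       12      2   C  Wolves      29                   10   120
3       11      4   C  Wolves      29                    7    77
4        2      2   M   Hawks       1                    0     0
5        5      1   M   Hawks       1                    4    20
filter rows where prod > 77:
   assists  fouls pos    team  points  assists_minus_fouls  prod
1       17      6   D  Eagles      42                   11   187
2       12      2   C  Wolves      29                   10   120
add column sum2 = t['prod'] + t['assists_minus_fouls']:
   assists  fouls pos    team  points  assists_minus_fouls  prod  sum2
1       17      6   D  Eagles      42                   11   187   198
2       12      2   C  Wolves      29                   10   120   130
Finally, max of column 'sum2' = 198.

198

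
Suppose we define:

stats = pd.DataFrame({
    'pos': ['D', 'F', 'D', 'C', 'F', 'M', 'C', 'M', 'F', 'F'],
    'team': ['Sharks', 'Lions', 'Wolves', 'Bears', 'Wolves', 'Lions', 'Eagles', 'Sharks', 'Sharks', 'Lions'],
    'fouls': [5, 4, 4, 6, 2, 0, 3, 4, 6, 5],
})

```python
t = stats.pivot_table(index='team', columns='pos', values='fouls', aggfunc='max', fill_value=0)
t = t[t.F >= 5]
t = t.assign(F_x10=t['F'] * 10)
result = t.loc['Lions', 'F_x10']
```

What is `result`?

pivot: rows=team, cols=pos, max(fouls):
pos     C  D  F  M
team              
Bears   6  0  0  0
Eagles  3  0  0  0
Lions   0  0  5  0
Sharks  0  5  6  4
Wolves  0  4  2  0
filter rows where F >= 5:
pos     C  D  F  M
team              
Lions   0  0  5  0
Sharks  0  5  6  4
add column F_x10 = t['F'] * 10:
pos     C  D  F  M  F_x10
team                     
Lions   0  0  5  0     50
Sharks  0  5  6  4     60
The value at row 'Lions', column 'F_x10' is 50.

50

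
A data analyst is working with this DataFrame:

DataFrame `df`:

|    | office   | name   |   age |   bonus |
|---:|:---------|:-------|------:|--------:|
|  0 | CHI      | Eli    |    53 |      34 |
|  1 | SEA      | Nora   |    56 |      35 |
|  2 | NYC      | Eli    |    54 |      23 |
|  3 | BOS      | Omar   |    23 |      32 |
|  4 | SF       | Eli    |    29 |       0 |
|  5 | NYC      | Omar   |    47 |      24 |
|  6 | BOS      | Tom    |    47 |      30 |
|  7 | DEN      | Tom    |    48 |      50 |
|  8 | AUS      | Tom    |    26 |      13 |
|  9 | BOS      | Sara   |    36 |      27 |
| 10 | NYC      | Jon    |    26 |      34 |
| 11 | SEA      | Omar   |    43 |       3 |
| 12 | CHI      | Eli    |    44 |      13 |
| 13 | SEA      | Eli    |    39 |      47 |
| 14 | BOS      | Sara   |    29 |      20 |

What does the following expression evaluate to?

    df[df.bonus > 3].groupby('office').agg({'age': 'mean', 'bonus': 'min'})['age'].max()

48.5

filter rows where bonus > 3:
   office  name  age  bonus
0     CHI   Eli   53     34
1     SEA  Nora   56     35
2     NYC   Eli   54     23
3     BOS  Omar   23     32
5     NYC  Omar   47     24
6     BOS   Tom   47     30
7     DEN   Tom   48     50
8     AUS   Tom   26     13
9     BOS  Sara   36     27
10    NYC   Jon   26     34
12    CHI   Eli   44     13
13    SEA   Eli   39     47
14    BOS  Sara   29     20
group by office: mean(age), min(bonus):
              age  bonus
office                  
AUS     26.000000     13
BOS     33.750000     20
CHI     48.500000     13
DEN     48.000000     50
NYC     42.333333     23
SEA     47.500000     35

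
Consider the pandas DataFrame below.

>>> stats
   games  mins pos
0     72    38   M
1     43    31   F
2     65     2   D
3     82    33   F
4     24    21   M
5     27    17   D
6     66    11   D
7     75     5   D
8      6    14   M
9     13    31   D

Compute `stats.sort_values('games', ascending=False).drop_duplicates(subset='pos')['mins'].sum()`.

sort by games descending:
   games  mins pos
3     82    33   F
7     75     5   D
0     72    38   M
6     66    11   D
2     65     2   D
1     43    31   F
5     27    17   D
4     24    21   M
9     13    31   D
8      6    14   M
drop duplicate pos (keep=first):
   games  mins pos
3     82    33   F
7     75     5   D
0     72    38   M
sum of column 'mins' → 76

76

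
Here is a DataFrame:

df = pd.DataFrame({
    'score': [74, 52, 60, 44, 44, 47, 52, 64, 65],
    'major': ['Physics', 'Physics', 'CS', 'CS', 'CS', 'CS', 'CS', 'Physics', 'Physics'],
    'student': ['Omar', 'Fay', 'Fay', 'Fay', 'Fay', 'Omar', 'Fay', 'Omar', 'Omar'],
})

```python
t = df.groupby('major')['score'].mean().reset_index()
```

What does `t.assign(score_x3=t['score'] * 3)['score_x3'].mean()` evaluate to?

group by major, mean of score:
major
CS         49.40
Physics    63.75
Name: score, dtype: float64
reset_index():
     major  score
0       CS  49.40
1  Physics  63.75
add column score_x3 = t['score'] * 3:
     major  score  score_x3
0       CS  49.40    148.20
1  Physics  63.75    191.25

169.725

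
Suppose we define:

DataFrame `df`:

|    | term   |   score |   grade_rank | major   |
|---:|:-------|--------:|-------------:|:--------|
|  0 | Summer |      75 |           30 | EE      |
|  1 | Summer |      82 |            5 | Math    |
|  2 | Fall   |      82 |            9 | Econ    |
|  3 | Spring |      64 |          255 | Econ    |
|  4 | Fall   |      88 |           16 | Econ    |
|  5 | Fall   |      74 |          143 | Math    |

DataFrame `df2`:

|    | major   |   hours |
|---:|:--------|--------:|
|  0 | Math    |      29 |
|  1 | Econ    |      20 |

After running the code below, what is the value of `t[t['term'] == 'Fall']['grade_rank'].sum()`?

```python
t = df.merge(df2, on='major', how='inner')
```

168

merge on 'major' (how='inner') → 5 rows:
     term  score  grade_rank major  hours
0  Summer     82           5  Math     29
1    Fall     82           9  Econ     20
2  Spring     64         255  Econ     20
3    Fall     88          16  Econ     20
4    Fall     74         143  Math     29
filter rows where term == 'Fall':
   term  score  grade_rank major  hours
1  Fall     82           9  Econ     20
3  Fall     88          16  Econ     20
4  Fall     74         143  Math     29
Reading off the sum of column 'grade_rank', we get 168.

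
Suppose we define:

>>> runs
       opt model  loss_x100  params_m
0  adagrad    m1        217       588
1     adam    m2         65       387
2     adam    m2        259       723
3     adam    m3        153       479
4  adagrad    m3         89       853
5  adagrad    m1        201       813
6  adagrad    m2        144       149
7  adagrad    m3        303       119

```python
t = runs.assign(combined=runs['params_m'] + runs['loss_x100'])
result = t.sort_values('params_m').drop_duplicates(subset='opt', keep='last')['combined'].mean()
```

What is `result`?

add column combined = runs['params_m'] + runs['loss_x100']:
       opt model  loss_x100  params_m  combined
0  adagrad    m1        217       588       805
1     adam    m2         65       387       452
2     adam    m2        259       723       982
3     adam    m3        153       479       632
4  adagrad    m3         89       853       942
5  adagrad    m1        201       813      1014
6  adagrad    m2        144       149       293
7  adagrad    m3        303       119       422
sort by params_m:
       opt model  loss_x100  params_m  combined
7  adagrad    m3        303       119       422
6  adagrad    m2        144       149       293
1     adam    m2         65       387       452
3     adam    m3        153       479       632
0  adagrad    m1        217       588       805
2     adam    m2        259       723       982
5  adagrad    m1        201       813      1014
4  adagrad    m3         89       853       942
drop duplicate opt (keep=last):
       opt model  loss_x100  params_m  combined
2     adam    m2        259       723       982
4  adagrad    m3         89       853       942
The mean of column 'combined' is 962.0.

962.0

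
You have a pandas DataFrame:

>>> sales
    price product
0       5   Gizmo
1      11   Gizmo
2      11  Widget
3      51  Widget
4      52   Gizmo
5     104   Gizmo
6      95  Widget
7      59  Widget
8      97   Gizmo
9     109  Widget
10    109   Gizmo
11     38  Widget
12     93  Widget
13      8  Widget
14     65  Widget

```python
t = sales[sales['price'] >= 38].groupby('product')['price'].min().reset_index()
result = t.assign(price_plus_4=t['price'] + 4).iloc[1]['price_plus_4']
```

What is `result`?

filter rows where price >= 38:
    price product
3      51  Widget
4      52   Gizmo
5     104   Gizmo
6      95  Widget
7      59  Widget
8      97   Gizmo
9     109  Widget
10    109   Gizmo
11     38  Widget
12     93  Widget
14     65  Widget
group by product, min of price:
product
Gizmo     52
Widget    38
Name: price, dtype: int64
reset_index():
  product  price
0   Gizmo     52
1  Widget     38
add column price_plus_4 = t['price'] + 4:
  product  price  price_plus_4
0   Gizmo     52            56
1  Widget     38            42
The value at position 1, column 'price_plus_4' is 42.

42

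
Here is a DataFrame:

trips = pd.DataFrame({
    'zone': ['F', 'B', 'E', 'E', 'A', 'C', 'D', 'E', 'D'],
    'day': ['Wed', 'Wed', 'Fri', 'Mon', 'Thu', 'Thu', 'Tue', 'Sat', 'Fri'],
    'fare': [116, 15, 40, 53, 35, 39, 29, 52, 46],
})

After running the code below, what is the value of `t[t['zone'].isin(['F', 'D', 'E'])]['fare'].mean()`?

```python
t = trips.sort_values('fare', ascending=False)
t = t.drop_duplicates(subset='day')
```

sort by fare descending:
  zone  day  fare
0    F  Wed   116
3    E  Mon    53
7    E  Sat    52
8    D  Fri    46
2    E  Fri    40
5    C  Thu    39
4    A  Thu    35
6    D  Tue    29
1    B  Wed    15
drop duplicate day (keep=first):
  zone  day  fare
0    F  Wed   116
3    E  Mon    53
7    E  Sat    52
8    D  Fri    46
5    C  Thu    39
6    D  Tue    29
filter rows where zone in ['F', 'D', 'E']:
  zone  day  fare
0    F  Wed   116
3    E  Mon    53
7    E  Sat    52
8    D  Fri    46
6    D  Tue    29
So mean() = 59.2.

59.2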